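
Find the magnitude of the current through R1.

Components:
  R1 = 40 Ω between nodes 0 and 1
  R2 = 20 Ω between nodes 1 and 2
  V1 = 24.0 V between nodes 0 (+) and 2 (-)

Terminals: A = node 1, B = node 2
Nodal analysis, taking node 2 as the 0 V reference.
Source V1 fixes V_0 = 24 V.
KCL at each unknown node (sum of currents leaving = 0; resistances in Ω):
  Node 1: (V_1 - 24)/40 + (V_1 - 0)/20 = 0
Collecting terms: 0.075 × V_1 = 0.6  =>  V_1 = 8 V
I_R1 = (V_0 - V_1)/R1 = (24 - 8)/40 = 0.4 A
|I_R1| = 0.4 A

Final answer: |I_R1| = 0.4 A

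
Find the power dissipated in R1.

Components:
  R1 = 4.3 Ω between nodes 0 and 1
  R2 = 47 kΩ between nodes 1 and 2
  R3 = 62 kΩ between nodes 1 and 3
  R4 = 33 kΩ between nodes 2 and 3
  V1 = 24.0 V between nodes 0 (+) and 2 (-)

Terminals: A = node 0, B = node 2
Nodal analysis, taking node 2 as the 0 V reference.
Source V1 fixes V_0 = 24 V.
KCL at each unknown node (sum of currents leaving = 0; resistances in Ω):
  Node 1: (V_1 - 24)/4.3 + (V_1 - 0)/47000 + (V_1 - V_3)/62000 = 0
  Node 3: (V_3 - V_1)/62000 + (V_3 - 0)/33000 = 0
Collecting terms (coefficients in siemens):
  0.2326·V_1 - 0.00001613·V_3 = 5.581
  0.00004643·V_3 - 0.00001613·V_1 = 0
Determinant D = (0.2326)(0.00004643) - (-0.00001613)(-0.00001613) = 0.0000108
V_1 = [(5.581)(0.00004643) - (-0.00001613)(0)]/D = 24 V
V_3 = [(0.2326)(0) - (5.581)(-0.00001613)]/D = 8.336 V
I_R1 = (V_0 - V_1)/R1 = (24 - 24)/4.3 = 0.0007632 A
P_R1 = I_R1² × R1 = (0.0007632)² × 4.3 = 0.000002504 W

Final answer: 2.504e-06 W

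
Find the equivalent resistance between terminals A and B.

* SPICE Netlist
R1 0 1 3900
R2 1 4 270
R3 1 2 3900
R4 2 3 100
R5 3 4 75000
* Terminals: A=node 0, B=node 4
Reduce the network between node 0 (A) and node 4 (B) by series/parallel combination:
  Rs1 = R3 + R4 (series, joined only at node 2) = 3900 + 100 = 4000 Ω
  Rs2 = R5 + Rs1 (series, joined only at node 3) = 75000 + 4000 = 79000 Ω
  Rp1 = R2 ‖ Rs2 (parallel, both between nodes 1 and 4) = 1/(1/270 + 1/79000) = 269.1 Ω
  Rs3 = R1 + Rp1 (series, joined only at node 1) = 3900 + 269.1 = 4169 Ω
R_eq = 4.169 kΩ

Final answer: 4.169 kΩ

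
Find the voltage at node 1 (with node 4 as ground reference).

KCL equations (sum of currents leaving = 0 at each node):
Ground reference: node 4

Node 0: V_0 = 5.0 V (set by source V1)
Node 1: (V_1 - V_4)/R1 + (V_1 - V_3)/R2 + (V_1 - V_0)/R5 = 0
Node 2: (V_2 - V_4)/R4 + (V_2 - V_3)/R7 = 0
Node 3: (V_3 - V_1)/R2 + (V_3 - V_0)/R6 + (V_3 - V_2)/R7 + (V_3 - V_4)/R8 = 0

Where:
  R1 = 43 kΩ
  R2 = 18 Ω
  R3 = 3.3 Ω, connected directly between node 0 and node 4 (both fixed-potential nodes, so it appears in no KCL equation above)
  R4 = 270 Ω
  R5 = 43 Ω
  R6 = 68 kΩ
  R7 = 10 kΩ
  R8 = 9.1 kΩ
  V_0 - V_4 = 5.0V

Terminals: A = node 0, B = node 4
Nodal analysis, taking node 4 as the 0 V reference.
Source V1 fixes V_0 = 5 V.
KCL at each unknown node (sum of currents leaving = 0; resistances in Ω):
  Node 1: (V_1 - 0)/43000 + (V_1 - V_3)/18 + (V_1 - 5)/43 = 0
  Node 2: (V_2 - 0)/270 + (V_2 - V_3)/10000 = 0
  Node 3: (V_3 - V_1)/18 + (V_3 - 5)/68000 + (V_3 - V_2)/10000 + (V_3 - 0)/9100 = 0
Collecting terms (coefficients in siemens):
  0.07883·V_1 - 0.05556·V_3 = 0.1163
  0.003804·V_2 - 0.0001·V_3 = 0
  0.05578·V_3 - 0.05556·V_1 - 0.0001·V_2 = 0.00007353
Solving these 3 simultaneous equations (Gaussian elimination) gives:
  V_1 = 4.951 V, V_2 = 0.1297 V, V_3 = 4.933 V
The requested potential is V_1 = 4.951 V.

Final answer: V_1 = 4.951 V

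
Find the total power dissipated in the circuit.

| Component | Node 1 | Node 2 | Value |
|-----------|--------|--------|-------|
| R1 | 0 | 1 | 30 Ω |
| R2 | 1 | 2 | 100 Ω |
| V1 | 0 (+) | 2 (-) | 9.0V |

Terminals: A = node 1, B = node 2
Nodal analysis, taking node 2 as the 0 V reference.
Source V1 fixes V_0 = 9 V.
KCL at each unknown node (sum of currents leaving = 0; resistances in Ω):
  Node 1: (V_1 - 9)/30 + (V_1 - 0)/100 = 0
Collecting terms: 0.04333 × V_1 = 0.3  =>  V_1 = 6.923 V
Power in each resistor, P = (ΔV)²/R:
  P_R1 = (9 - 6.923)²/30 = 0.1438 W
  P_R2 = (6.923 - 0)²/100 = 0.4793 W
P_total = P_R1 + P_R2 = 0.6231 W

Final answer: 0.6231 W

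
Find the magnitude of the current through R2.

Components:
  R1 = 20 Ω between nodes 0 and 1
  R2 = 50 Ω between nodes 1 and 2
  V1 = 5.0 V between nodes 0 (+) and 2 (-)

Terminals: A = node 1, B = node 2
Nodal analysis, taking node 2 as the 0 V reference.
Source V1 fixes V_0 = 5 V.
KCL at each unknown node (sum of currents leaving = 0; resistances in Ω):
  Node 1: (V_1 - 5)/20 + (V_1 - 0)/50 = 0
Collecting terms: 0.07 × V_1 = 0.25  =>  V_1 = 3.571 V
I_R2 = (V_1 - V_2)/R2 = (3.571 - 0)/50 = 0.07143 A
|I_R2| = 0.07143 A

Final answer: |I_R2| = 0.07143 A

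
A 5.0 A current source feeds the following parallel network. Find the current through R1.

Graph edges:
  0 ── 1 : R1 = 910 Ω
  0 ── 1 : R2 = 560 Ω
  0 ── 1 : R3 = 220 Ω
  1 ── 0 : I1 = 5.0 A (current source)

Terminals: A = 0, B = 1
All resistors sit directly between nodes 0 and 1, so they are in parallel and share one voltage V; the full source current 5 A splits among them.
1/R_par = 1/910 + 1/560 + 1/220 = 0.00743 S  =>  R_par = 134.6 Ω
V = I × R_par = 5 × 134.6 = 672.9 V
I_R1 = V/R1 = 672.9/910 = 0.7395 A

Final answer: 0.7395 A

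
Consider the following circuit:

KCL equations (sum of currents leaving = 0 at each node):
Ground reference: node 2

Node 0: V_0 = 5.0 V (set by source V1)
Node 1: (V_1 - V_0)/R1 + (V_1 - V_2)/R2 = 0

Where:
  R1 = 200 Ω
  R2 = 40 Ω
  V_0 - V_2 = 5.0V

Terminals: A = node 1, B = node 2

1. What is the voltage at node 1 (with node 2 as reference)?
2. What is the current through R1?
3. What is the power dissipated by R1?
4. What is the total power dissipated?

Nodal analysis, taking node 2 as the 0 V reference.
Source V1 fixes V_0 = 5 V.
KCL at each unknown node (sum of currents leaving = 0; resistances in Ω):
  Node 1: (V_1 - 5)/200 + (V_1 - 0)/40 = 0
Collecting terms: 0.03 × V_1 = 0.025  =>  V_1 = 0.8333 V
Part 1:
  Read off the nodal solution: V_1 = 0.8333 V
Part 2:
  I_R1 = (V_0 - V_1)/R1 = (5 - 0.8333)/200 = 0.02083 A
  Magnitude: I_R1 = 0.02083 A
Part 3:
  I_R1 = (V_0 - V_1)/R1 = (5 - 0.8333)/200 = 0.02083 A
  P_R1 = I_R1² × R1 = (0.02083)² × 200 = 0.08681 W
Part 4:
  Power in each resistor, P = (ΔV)²/R:
    P_R1 = (5 - 0.8333)²/200 = 0.08681 W
    P_R2 = (0.8333 - 0)²/40 = 0.01736 W
  P_total = P_R1 + P_R2 = 0.1042 W

Final answers:
1. V_1 = 0.8333 V
2. I_R1 = 0.02083 A
3. P_R1 = 0.08681 W
4. P_total = 0.1042 W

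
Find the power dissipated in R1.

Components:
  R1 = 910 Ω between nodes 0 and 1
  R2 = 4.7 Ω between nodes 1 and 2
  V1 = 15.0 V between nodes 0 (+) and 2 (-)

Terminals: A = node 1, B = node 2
Nodal analysis, taking node 2 as the 0 V reference.
Source V1 fixes V_0 = 15 V.
KCL at each unknown node (sum of currents leaving = 0; resistances in Ω):
  Node 1: (V_1 - 15)/910 + (V_1 - 0)/4.7 = 0
Collecting terms: 0.2139 × V_1 = 0.01648  =>  V_1 = 0.07707 V
I_R1 = (V_0 - V_1)/R1 = (15 - 0.07707)/910 = 0.0164 A
P_R1 = I_R1² × R1 = (0.0164)² × 910 = 0.2447 W

Final answer: 0.2447 W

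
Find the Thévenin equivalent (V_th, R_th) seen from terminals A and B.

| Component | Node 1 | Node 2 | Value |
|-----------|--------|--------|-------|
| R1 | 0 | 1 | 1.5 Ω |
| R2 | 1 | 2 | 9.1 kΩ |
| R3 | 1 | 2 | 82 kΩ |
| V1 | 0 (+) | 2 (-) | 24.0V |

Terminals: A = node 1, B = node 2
Step 1 — V_th is the open-circuit voltage V_A - V_B (nothing connected across the terminals).
Nodal analysis, taking node 2 as the 0 V reference.
Source V1 fixes V_0 = 24 V.
KCL at each unknown node (sum of currents leaving = 0; resistances in Ω):
  Node 1: (V_1 - 24)/1.5 + (V_1 - 0)/9100 + (V_1 - 0)/82000 = 0
Collecting terms: 0.6668 × V_1 = 16  =>  V_1 = 24 V
V_th = V_1 - V_2 = 24 - 0 = 24 V
Step 2 — R_th: zero the source — replace V1 by a short circuit (node 2 merges into node 0) — and find the resistance seen between A (node 1) and B (node 0).
Reduce the network between node 1 (A) and node 0 (B) by series/parallel combination:
  Rp1 = R1 ‖ R2 ‖ R3 (parallel, all between nodes 0 and 1) = 1/(1/1.5 + 1/9100 + 1/82000) = 1.5 Ω
R_th = 1.5 Ω

Final answer: V_th = 24 V, R_th = 1.5 Ω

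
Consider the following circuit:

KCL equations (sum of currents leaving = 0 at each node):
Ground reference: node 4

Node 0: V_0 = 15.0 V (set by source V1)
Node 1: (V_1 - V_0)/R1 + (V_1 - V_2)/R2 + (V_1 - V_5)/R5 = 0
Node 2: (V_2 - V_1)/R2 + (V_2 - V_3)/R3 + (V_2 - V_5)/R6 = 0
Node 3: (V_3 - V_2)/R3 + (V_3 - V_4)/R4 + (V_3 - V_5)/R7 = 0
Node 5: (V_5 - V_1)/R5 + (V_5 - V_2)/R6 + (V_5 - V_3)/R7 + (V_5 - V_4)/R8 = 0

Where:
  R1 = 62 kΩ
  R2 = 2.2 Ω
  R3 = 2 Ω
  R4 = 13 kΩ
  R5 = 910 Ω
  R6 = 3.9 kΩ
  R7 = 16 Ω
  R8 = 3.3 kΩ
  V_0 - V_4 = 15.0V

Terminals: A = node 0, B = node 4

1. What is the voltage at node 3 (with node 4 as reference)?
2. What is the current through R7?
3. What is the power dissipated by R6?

Nodal analysis, taking node 4 as the 0 V reference.
Source V1 fixes V_0 = 15 V.
KCL at each unknown node (sum of currents leaving = 0; resistances in Ω):
  Node 1: (V_1 - 15)/62000 + (V_1 - V_2)/2.2 + (V_1 - V_5)/910 = 0
  Node 2: (V_2 - V_1)/2.2 + (V_2 - V_3)/2 + (V_2 - V_5)/3900 = 0
  Node 3: (V_3 - V_2)/2 + (V_3 - 0)/13000 + (V_3 - V_5)/16 = 0
  Node 5: (V_5 - V_1)/910 + (V_5 - V_2)/3900 + (V_5 - V_3)/16 + (V_5 - 0)/3300 = 0
Collecting terms (coefficients in siemens):
  0.4557·V_1 - 0.4545·V_2 - 0.001099·V_5 = 0.0002419
  0.9548·V_2 - 0.4545·V_1 - 0.5·V_3 - 0.0002564·V_5 = 0
  0.5626·V_3 - 0.5·V_2 - 0.0625·V_5 = 0
  0.06416·V_5 - 0.001099·V_1 - 0.0002564·V_2 - 0.0625·V_3 = 0
Solving these 4 simultaneous equations (Gaussian elimination) gives:
  V_1 = 0.6139 V, V_2 = 0.6134 V, V_3 = 0.613 V, V_5 = 0.6101 V
Part 1:
  Read off the nodal solution: V_3 = 0.613 V
Part 2:
  I_R7 = (V_3 - V_5)/R7 = (0.613 - 0.6101)/16 = 0.0001798 A
  Magnitude: I_R7 = 0.0001798 A
Part 3:
  I_R6 = (V_2 - V_5)/R6 = (0.6134 - 0.6101)/3900 = 0.0000008541 A
  P_R6 = I_R6² × R6 = (0.0000008541)² × 3900 = 0.000000002845 W

Final answers:
1. V_3 = 0.613 V
2. I_R7 = 0.0001798 A
3. P_R6 = 2.845e-09 W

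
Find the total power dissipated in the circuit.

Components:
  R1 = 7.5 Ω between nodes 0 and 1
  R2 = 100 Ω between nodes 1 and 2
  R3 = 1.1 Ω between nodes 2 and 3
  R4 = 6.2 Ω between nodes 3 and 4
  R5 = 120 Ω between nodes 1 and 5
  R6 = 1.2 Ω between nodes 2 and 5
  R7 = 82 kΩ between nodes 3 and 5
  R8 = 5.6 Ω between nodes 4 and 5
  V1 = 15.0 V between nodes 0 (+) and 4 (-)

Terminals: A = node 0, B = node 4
Nodal analysis, taking node 4 as the 0 V reference.
Source V1 fixes V_0 = 15 V.
KCL at each unknown node (sum of currents leaving = 0; resistances in Ω):
  Node 1: (V_1 - 15)/7.5 + (V_1 - V_2)/100 + (V_1 - V_5)/120 = 0
  Node 2: (V_2 - V_1)/100 + (V_2 - V_3)/1.1 + (V_2 - V_5)/1.2 = 0
  Node 3: (V_3 - V_2)/1.1 + (V_3 - 0)/6.2 + (V_3 - V_5)/82000 = 0
  Node 5: (V_5 - V_1)/120 + (V_5 - V_2)/1.2 + (V_5 - V_3)/82000 + (V_5 - 0)/5.6 = 0
Collecting terms (coefficients in siemens):
  0.1517·V_1 - 0.01·V_2 - 0.008333·V_5 = 2
  1.752·V_2 - 0.01·V_1 - 0.9091·V_3 - 0.8333·V_5 = 0
  1.07·V_3 - 0.9091·V_2 - 0.0000122·V_5 = 0
  1.02·V_5 - 0.008333·V_1 - 0.8333·V_2 - 0.0000122·V_3 = 0
Solving these 4 simultaneous equations (Gaussian elimination) gives:
  V_1 = 13.28 V, V_2 = 0.7446 V, V_3 = 0.6324 V, V_5 = 0.7166 V
Power in each resistor, P = (ΔV)²/R:
  P_R1 = (15 - 13.28)²/7.5 = 0.3966 W
  P_R2 = (13.28 - 0.7446)²/100 = 1.57 W
  P_R3 = (0.7446 - 0.6324)²/1.1 = 0.01144 W
  P_R4 = (0.6324 - 0)²/6.2 = 0.0645 W
  P_R5 = (13.28 - 0.7166)²/120 = 1.314 W
  P_R6 = (0.7446 - 0.7166)²/1.2 = 0.0006521 W
  P_R7 = (0.6324 - 0.7166)²/82000 = 0.00000008651 W
  P_R8 = (0 - 0.7166)²/5.6 = 0.0917 W
P_total = P_R1 + P_R2 + P_R3 + P_R4 + P_R5 + P_R6 + P_R7 + P_R8 = 3.449 W

Final answer: 3.449 W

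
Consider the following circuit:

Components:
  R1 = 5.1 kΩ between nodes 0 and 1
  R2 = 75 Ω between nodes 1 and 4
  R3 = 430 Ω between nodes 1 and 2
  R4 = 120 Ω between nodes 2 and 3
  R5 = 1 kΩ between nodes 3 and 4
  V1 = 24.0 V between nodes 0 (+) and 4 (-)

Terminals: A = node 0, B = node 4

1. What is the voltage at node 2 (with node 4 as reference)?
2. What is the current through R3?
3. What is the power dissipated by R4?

Nodal analysis, taking node 4 as the 0 V reference.
Source V1 fixes V_0 = 24 V.
KCL at each unknown node (sum of currents leaving = 0; resistances in Ω):
  Node 1: (V_1 - 24)/5100 + (V_1 - 0)/75 + (V_1 - V_2)/430 = 0
  Node 2: (V_2 - V_1)/430 + (V_2 - V_3)/120 = 0
  Node 3: (V_3 - V_2)/120 + (V_3 - 0)/1000 = 0
Collecting terms (coefficients in siemens):
  0.01585·V_1 - 0.002326·V_2 = 0.004706
  0.01066·V_2 - 0.002326·V_1 - 0.008333·V_3 = 0
  0.009333·V_3 - 0.008333·V_2 = 0
Solving these 3 simultaneous equations (Gaussian elimination) gives:
  V_1 = 0.332 V, V_2 = 0.2399 V, V_3 = 0.2142 V
Part 1:
  Read off the nodal solution: V_2 = 0.2399 V
Part 2:
  I_R3 = (V_1 - V_2)/R3 = (0.332 - 0.2399)/430 = 0.0002142 A
  Magnitude: I_R3 = 0.0002142 A
Part 3:
  I_R4 = (V_2 - V_3)/R4 = (0.2399 - 0.2142)/120 = 0.0002142 A
  P_R4 = I_R4² × R4 = (0.0002142)² × 120 = 0.000005505 W

Final answers:
1. V_2 = 0.2399 V
2. I_R3 = 0.0002142 A
3. P_R4 = 5.505e-06 W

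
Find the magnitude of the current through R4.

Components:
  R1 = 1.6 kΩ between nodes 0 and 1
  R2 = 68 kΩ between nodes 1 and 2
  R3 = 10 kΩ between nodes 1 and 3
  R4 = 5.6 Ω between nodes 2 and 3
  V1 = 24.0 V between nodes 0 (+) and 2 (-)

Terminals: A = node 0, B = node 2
Nodal analysis, taking node 2 as the 0 V reference.
Source V1 fixes V_0 = 24 V.
KCL at each unknown node (sum of currents leaving = 0; resistances in Ω):
  Node 1: (V_1 - 24)/1600 + (V_1 - 0)/68000 + (V_1 - V_3)/10000 = 0
  Node 3: (V_3 - V_1)/10000 + (V_3 - 0)/5.6 = 0
Collecting terms (coefficients in siemens):
  0.0007397·V_1 - 0.0001·V_3 = 0.015
  0.1787·V_3 - 0.0001·V_1 = 0
Determinant D = (0.0007397)(0.1787) - (-0.0001)(-0.0001) = 0.0001322
V_1 = [(0.015)(0.1787) - (-0.0001)(0)]/D = 20.28 V
V_3 = [(0.0007397)(0) - (0.015)(-0.0001)]/D = 0.01135 V
I_R4 = (V_2 - V_3)/R4 = (0 - 0.01135)/5.6 = -0.002027 A
|I_R4| = 0.002027 A

Final answer: |I_R4| = 0.002027 A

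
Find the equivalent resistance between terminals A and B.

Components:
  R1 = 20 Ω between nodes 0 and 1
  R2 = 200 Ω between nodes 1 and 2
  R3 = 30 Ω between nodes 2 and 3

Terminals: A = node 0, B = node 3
Reduce the network between node 0 (A) and node 3 (B) by series/parallel combination:
  Rs1 = R1 + R2 (series, joined only at node 1) = 20 + 200 = 220 Ω
  Rs2 = R3 + Rs1 (series, joined only at node 2) = 30 + 220 = 250 Ω
R_eq = 250 Ω

Final answer: 250 Ω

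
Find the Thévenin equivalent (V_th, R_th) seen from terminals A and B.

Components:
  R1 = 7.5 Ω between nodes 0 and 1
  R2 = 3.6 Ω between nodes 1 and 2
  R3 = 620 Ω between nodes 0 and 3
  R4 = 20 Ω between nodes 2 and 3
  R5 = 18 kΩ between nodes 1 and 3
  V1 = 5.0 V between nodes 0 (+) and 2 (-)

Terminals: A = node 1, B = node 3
Step 1 — V_th is the open-circuit voltage V_A - V_B (nothing connected across the terminals).
Nodal analysis, taking node 2 as the 0 V reference.
Source V1 fixes V_0 = 5 V.
KCL at each unknown node (sum of currents leaving = 0; resistances in Ω):
  Node 1: (V_1 - 5)/7.5 + (V_1 - 0)/3.6 + (V_1 - V_3)/18000 = 0
  Node 3: (V_3 - 5)/620 + (V_3 - 0)/20 + (V_3 - V_1)/18000 = 0
Collecting terms (coefficients in siemens):
  0.4112·V_1 - 0.00005556·V_3 = 0.6667
  0.05167·V_3 - 0.00005556·V_1 = 0.008065
Determinant D = (0.4112)(0.05167) - (-0.00005556)(-0.00005556) = 0.02124
V_1 = [(0.6667)(0.05167) - (-0.00005556)(0.008065)]/D = 1.621 V
V_3 = [(0.4112)(0.008065) - (0.6667)(-0.00005556)]/D = 0.1578 V
V_th = V_1 - V_3 = 1.621 - 0.1578 = 1.464 V
Step 2 — R_th: zero the source — replace V1 by a short circuit (node 2 merges into node 0) — and find the resistance seen between A (node 1) and B (node 3).
Reduce the network between node 1 (A) and node 3 (B) by series/parallel combination:
  Rp1 = R1 ‖ R2 (parallel, both between nodes 0 and 1) = 1/(1/7.5 + 1/3.6) = 2.432 Ω
  Rp2 = R3 ‖ R4 (parallel, both between nodes 0 and 3) = 1/(1/620 + 1/20) = 19.38 Ω
  Rs1 = Rp1 + Rp2 (series, joined only at node 0) = 2.432 + 19.38 = 21.81 Ω
  Rp3 = R5 ‖ Rs1 (parallel, both between nodes 1 and 3) = 1/(1/18000 + 1/21.81) = 21.78 Ω
R_th = 21.78 Ω

Final answer: V_th = 1.464 V, R_th = 21.78 Ω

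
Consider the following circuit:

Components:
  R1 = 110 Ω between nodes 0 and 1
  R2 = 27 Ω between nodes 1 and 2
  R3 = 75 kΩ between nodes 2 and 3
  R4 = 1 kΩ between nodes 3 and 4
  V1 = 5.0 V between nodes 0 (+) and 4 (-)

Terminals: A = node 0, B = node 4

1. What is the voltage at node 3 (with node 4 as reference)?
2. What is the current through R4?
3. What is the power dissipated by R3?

Nodal analysis, taking node 4 as the 0 V reference.
Source V1 fixes V_0 = 5 V.
KCL at each unknown node (sum of currents leaving = 0; resistances in Ω):
  Node 1: (V_1 - 5)/110 + (V_1 - V_2)/27 = 0
  Node 2: (V_2 - V_1)/27 + (V_2 - V_3)/75000 = 0
  Node 3: (V_3 - V_2)/75000 + (V_3 - 0)/1000 = 0
Collecting terms (coefficients in siemens):
  0.04613·V_1 - 0.03704·V_2 = 0.04545
  0.03705·V_2 - 0.03704·V_1 - 0.00001333·V_3 = 0
  0.001013·V_3 - 0.00001333·V_2 = 0
Solving these 3 simultaneous equations (Gaussian elimination) gives:
  V_1 = 4.993 V, V_2 = 4.991 V, V_3 = 0.06567 V
Part 1:
  Read off the nodal solution: V_3 = 0.06567 V
Part 2:
  I_R4 = (V_3 - V_4)/R4 = (0.06567 - 0)/1000 = 0.00006567 A
  Magnitude: I_R4 = 0.00006567 A
Part 3:
  I_R3 = (V_2 - V_3)/R3 = (4.991 - 0.06567)/75000 = 0.00006567 A
  P_R3 = I_R3² × R3 = (0.00006567)² × 75000 = 0.0003235 W

Final answers:
1. V_3 = 0.06567 V
2. I_R4 = 6.567e-05 A
3. P_R3 = 0.0003235 W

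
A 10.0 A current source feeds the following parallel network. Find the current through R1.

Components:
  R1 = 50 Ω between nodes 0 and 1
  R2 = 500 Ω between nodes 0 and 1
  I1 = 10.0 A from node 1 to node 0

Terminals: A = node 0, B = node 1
All resistors sit directly between nodes 0 and 1, so they are in parallel and share one voltage V; the full source current 10 A splits among them.
1/R_par = 1/50 + 1/500 = 0.022 S  =>  R_par = 45.45 Ω
V = I × R_par = 10 × 45.45 = 454.5 V
I_R1 = V/R1 = 454.5/50 = 9.091 A

Final answer: 9.091 A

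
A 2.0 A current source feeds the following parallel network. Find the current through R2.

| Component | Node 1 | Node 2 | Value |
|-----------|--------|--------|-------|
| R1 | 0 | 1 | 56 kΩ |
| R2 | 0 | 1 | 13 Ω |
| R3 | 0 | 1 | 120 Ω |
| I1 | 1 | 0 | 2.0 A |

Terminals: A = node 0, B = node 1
All resistors sit directly between nodes 0 and 1, so they are in parallel and share one voltage V; the full source current 2 A splits among them.
1/R_par = 1/56000 + 1/13 + 1/120 = 0.08527 S  =>  R_par = 11.73 Ω
V = I × R_par = 2 × 11.73 = 23.45 V
I_R2 = V/R2 = 23.45/13 = 1.804 A

Final answer: 1.804 A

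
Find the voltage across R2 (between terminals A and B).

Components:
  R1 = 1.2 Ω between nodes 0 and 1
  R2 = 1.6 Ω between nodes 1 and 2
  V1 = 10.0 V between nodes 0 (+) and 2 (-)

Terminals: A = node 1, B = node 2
R1 and R2 are in series across V1 (node 0 → node 1 → node 2), and the output A–B is taken across R2, so this is a voltage divider.
Series current: I = V1/(R1 + R2) = 10/(1.2 + 1.6) = 10/2.8 = 3.571 A
V_R2 = I × R2 = V1 × R2/(R1 + R2) = 10 × 1.6/2.8 = 5.714 V

Final answer: 5.714 V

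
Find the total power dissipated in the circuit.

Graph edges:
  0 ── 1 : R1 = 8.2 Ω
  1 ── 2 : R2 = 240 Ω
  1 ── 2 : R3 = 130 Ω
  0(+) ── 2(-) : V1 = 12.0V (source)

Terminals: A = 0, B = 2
Nodal analysis, taking node 2 as the 0 V reference.
Source V1 fixes V_0 = 12 V.
KCL at each unknown node (sum of currents leaving = 0; resistances in Ω):
  Node 1: (V_1 - 12)/8.2 + (V_1 - 0)/240 + (V_1 - 0)/130 = 0
Collecting terms: 0.1338 × V_1 = 1.463  =>  V_1 = 10.94 V
Power in each resistor, P = (ΔV)²/R:
  P_R1 = (12 - 10.94)²/8.2 = 0.1379 W
  P_R2 = (10.94 - 0)²/240 = 0.4984 W
  P_R3 = (10.94 - 0)²/130 = 0.9201 W
P_total = P_R1 + P_R2 + P_R3 = 1.556 W

Final answer: 1.556 W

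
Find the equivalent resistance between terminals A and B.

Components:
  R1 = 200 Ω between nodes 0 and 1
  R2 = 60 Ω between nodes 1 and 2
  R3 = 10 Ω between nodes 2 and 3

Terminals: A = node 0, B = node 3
Reduce the network between node 0 (A) and node 3 (B) by series/parallel combination:
  Rs1 = R1 + R2 (series, joined only at node 1) = 200 + 60 = 260 Ω
  Rs2 = R3 + Rs1 (series, joined only at node 2) = 10 + 260 = 270 Ω
R_eq = 270 Ω

Final answer: 270 Ω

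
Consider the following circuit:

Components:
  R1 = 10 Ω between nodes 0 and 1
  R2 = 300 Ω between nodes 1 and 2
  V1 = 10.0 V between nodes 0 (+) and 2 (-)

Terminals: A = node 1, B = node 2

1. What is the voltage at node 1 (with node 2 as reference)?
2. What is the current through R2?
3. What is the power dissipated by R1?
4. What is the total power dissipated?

Nodal analysis, taking node 2 as the 0 V reference.
Source V1 fixes V_0 = 10 V.
KCL at each unknown node (sum of currents leaving = 0; resistances in Ω):
  Node 1: (V_1 - 10)/10 + (V_1 - 0)/300 = 0
Collecting terms: 0.1033 × V_1 = 1  =>  V_1 = 9.677 V
Part 1:
  Read off the nodal solution: V_1 = 9.677 V
Part 2:
  I_R2 = (V_1 - V_2)/R2 = (9.677 - 0)/300 = 0.03226 A
  Magnitude: I_R2 = 0.03226 A
Part 3:
  I_R1 = (V_0 - V_1)/R1 = (10 - 9.677)/10 = 0.03226 A
  P_R1 = I_R1² × R1 = (0.03226)² × 10 = 0.01041 W
Part 4:
  Power in each resistor, P = (ΔV)²/R:
    P_R1 = (10 - 9.677)²/10 = 0.01041 W
    P_R2 = (9.677 - 0)²/300 = 0.3122 W
  P_total = P_R1 + P_R2 = 0.3226 W

Final answers:
1. V_1 = 9.677 V
2. I_R2 = 0.03226 A
3. P_R1 = 0.01041 W
4. P_total = 0.3226 W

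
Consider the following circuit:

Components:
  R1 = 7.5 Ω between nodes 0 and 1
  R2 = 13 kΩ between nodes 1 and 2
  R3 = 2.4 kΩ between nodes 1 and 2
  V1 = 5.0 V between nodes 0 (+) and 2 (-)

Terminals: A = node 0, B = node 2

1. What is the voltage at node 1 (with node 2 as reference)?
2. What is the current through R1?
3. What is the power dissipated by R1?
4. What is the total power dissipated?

Nodal analysis, taking node 2 as the 0 V reference.
Source V1 fixes V_0 = 5 V.
KCL at each unknown node (sum of currents leaving = 0; resistances in Ω):
  Node 1: (V_1 - 5)/7.5 + (V_1 - 0)/13000 + (V_1 - 0)/2400 = 0
Collecting terms: 0.1338 × V_1 = 0.6667  =>  V_1 = 4.982 V
Part 1:
  Read off the nodal solution: V_1 = 4.982 V
Part 2:
  I_R1 = (V_0 - V_1)/R1 = (5 - 4.982)/7.5 = 0.002459 A
  Magnitude: I_R1 = 0.002459 A
Part 3:
  I_R1 = (V_0 - V_1)/R1 = (5 - 4.982)/7.5 = 0.002459 A
  P_R1 = I_R1² × R1 = (0.002459)² × 7.5 = 0.00004534 W
Part 4:
  Power in each resistor, P = (ΔV)²/R:
    P_R1 = (5 - 4.982)²/7.5 = 0.00004534 W
    P_R2 = (4.982 - 0)²/13000 = 0.001909 W
    P_R3 = (4.982 - 0)²/2400 = 0.01034 W
  P_total = P_R1 + P_R2 + P_R3 = 0.01229 W

Final answers:
1. V_1 = 4.982 V
2. I_R1 = 0.002459 A
3. P_R1 = 4.534e-05 W
4. P_total = 0.01229 W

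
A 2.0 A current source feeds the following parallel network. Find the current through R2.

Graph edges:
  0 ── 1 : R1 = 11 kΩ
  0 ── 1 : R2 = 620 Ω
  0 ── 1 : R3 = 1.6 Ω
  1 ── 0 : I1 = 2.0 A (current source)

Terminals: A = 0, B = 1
All resistors sit directly between nodes 0 and 1, so they are in parallel and share one voltage V; the full source current 2 A splits among them.
1/R_par = 1/11000 + 1/620 + 1/1.6 = 0.6267 S  =>  R_par = 1.596 Ω
V = I × R_par = 2 × 1.596 = 3.191 V
I_R2 = V/R2 = 3.191/620 = 0.005147 A

Final answer: 0.005147 A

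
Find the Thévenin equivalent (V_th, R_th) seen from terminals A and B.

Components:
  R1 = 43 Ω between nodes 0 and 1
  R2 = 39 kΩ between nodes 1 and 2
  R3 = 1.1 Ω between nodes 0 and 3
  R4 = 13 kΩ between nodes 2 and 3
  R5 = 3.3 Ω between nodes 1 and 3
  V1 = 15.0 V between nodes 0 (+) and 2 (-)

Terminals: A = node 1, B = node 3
Step 1 — V_th is the open-circuit voltage V_A - V_B (nothing connected across the terminals).
Nodal analysis, taking node 2 as the 0 V reference.
Source V1 fixes V_0 = 15 V.
KCL at each unknown node (sum of currents leaving = 0; resistances in Ω):
  Node 1: (V_1 - 15)/43 + (V_1 - 0)/39000 + (V_1 - V_3)/3.3 = 0
  Node 3: (V_3 - 15)/1.1 + (V_3 - 0)/13000 + (V_3 - V_1)/3.3 = 0
Collecting terms (coefficients in siemens):
  0.3263·V_1 - 0.303·V_3 = 0.3488
  1.212·V_3 - 0.303·V_1 = 13.64
Determinant D = (0.3263)(1.212) - (-0.303)(-0.303) = 0.3037
V_1 = [(0.3488)(1.212) - (-0.303)(13.64)]/D = 15 V
V_3 = [(0.3263)(13.64) - (0.3488)(-0.303)]/D = 15 V
V_th = V_1 - V_3 = 15 - 15 = -0.001063 V
Step 2 — R_th: zero the source — replace V1 by a short circuit (node 2 merges into node 0) — and find the resistance seen between A (node 1) and B (node 3).
Reduce the network between node 1 (A) and node 3 (B) by series/parallel combination:
  Rp1 = R1 ‖ R2 (parallel, both between nodes 0 and 1) = 1/(1/43 + 1/39000) = 42.95 Ω
  Rp2 = R3 ‖ R4 (parallel, both between nodes 0 and 3) = 1/(1/1.1 + 1/13000) = 1.1 Ω
  Rs1 = Rp1 + Rp2 (series, joined only at node 0) = 42.95 + 1.1 = 44.05 Ω
  Rp3 = R5 ‖ Rs1 (parallel, both between nodes 1 and 3) = 1/(1/3.3 + 1/44.05) = 3.07 Ω
R_th = 3.07 Ω

Final answer: V_th = -0.001063 V, R_th = 3.07 Ω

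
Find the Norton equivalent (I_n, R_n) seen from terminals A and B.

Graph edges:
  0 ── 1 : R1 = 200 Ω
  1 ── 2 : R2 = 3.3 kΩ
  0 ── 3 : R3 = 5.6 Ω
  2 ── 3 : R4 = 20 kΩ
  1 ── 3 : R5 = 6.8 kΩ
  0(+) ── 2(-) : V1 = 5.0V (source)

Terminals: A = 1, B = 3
Find the Thévenin equivalent first; then I_n = V_th/R_th and R_n = R_th.
Step 1 — V_th is the open-circuit voltage V_A - V_B (nothing connected across the terminals).
Nodal analysis, taking node 2 as the 0 V reference.
Source V1 fixes V_0 = 5 V.
KCL at each unknown node (sum of currents leaving = 0; resistances in Ω):
  Node 1: (V_1 - 5)/200 + (V_1 - 0)/3300 + (V_1 - V_3)/6800 = 0
  Node 3: (V_3 - 5)/5.6 + (V_3 - 0)/20000 + (V_3 - V_1)/6800 = 0
Collecting terms (coefficients in siemens):
  0.00545·V_1 - 0.0001471·V_3 = 0.025
  0.1788·V_3 - 0.0001471·V_1 = 0.8929
Determinant D = (0.00545)(0.1788) - (-0.0001471)(-0.0001471) = 0.0009743
V_1 = [(0.025)(0.1788) - (-0.0001471)(0.8929)]/D = 4.722 V
V_3 = [(0.00545)(0.8929) - (0.025)(-0.0001471)]/D = 4.998 V
V_th = V_1 - V_3 = 4.722 - 4.998 = -0.2764 V
Step 2 — R_th: zero the source — replace V1 by a short circuit (node 2 merges into node 0) — and find the resistance seen between A (node 1) and B (node 3).
Reduce the network between node 1 (A) and node 3 (B) by series/parallel combination:
  Rp1 = R1 ‖ R2 (parallel, both between nodes 0 and 1) = 1/(1/200 + 1/3300) = 188.6 Ω
  Rp2 = R3 ‖ R4 (parallel, both between nodes 0 and 3) = 1/(1/5.6 + 1/20000) = 5.598 Ω
  Rs1 = Rp1 + Rp2 (series, joined only at node 0) = 188.6 + 5.598 = 194.2 Ω
  Rp3 = R5 ‖ Rs1 (parallel, both between nodes 1 and 3) = 1/(1/6800 + 1/194.2) = 188.8 Ω
R_th = 188.8 Ω
I_n = V_th/R_th = -0.2764/188.8 = -0.001464 A, and R_n = R_th = 188.8 Ω

Final answer: I_n = -0.001464 A, R_n = 188.8 Ω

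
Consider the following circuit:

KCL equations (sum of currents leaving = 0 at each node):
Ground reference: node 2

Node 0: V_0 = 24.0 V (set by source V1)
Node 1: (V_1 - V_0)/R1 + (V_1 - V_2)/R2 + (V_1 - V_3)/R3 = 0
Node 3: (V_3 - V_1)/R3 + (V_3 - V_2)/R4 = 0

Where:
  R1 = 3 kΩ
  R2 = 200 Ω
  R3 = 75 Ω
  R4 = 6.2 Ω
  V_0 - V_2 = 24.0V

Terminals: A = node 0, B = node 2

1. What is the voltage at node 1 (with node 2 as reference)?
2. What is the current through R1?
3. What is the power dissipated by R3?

Nodal analysis, taking node 2 as the 0 V reference.
Source V1 fixes V_0 = 24 V.
KCL at each unknown node (sum of currents leaving = 0; resistances in Ω):
  Node 1: (V_1 - 24)/3000 + (V_1 - 0)/200 + (V_1 - V_3)/75 = 0
  Node 3: (V_3 - V_1)/75 + (V_3 - 0)/6.2 = 0
Collecting terms (coefficients in siemens):
  0.01867·V_1 - 0.01333·V_3 = 0.008
  0.1746·V_3 - 0.01333·V_1 = 0
Determinant D = (0.01867)(0.1746) - (-0.01333)(-0.01333) = 0.003082
V_1 = [(0.008)(0.1746) - (-0.01333)(0)]/D = 0.4533 V
V_3 = [(0.01867)(0) - (0.008)(-0.01333)]/D = 0.03461 V
Part 1:
  Read off the nodal solution: V_1 = 0.4533 V
Part 2:
  I_R1 = (V_0 - V_1)/R1 = (24 - 0.4533)/3000 = 0.007849 A
  Magnitude: I_R1 = 0.007849 A
Part 3:
  I_R3 = (V_1 - V_3)/R3 = (0.4533 - 0.03461)/75 = 0.005582 A
  P_R3 = I_R3² × R3 = (0.005582)² × 75 = 0.002337 W

Final answers:
1. V_1 = 0.4533 V
2. I_R1 = 0.007849 A
3. P_R3 = 0.002337 W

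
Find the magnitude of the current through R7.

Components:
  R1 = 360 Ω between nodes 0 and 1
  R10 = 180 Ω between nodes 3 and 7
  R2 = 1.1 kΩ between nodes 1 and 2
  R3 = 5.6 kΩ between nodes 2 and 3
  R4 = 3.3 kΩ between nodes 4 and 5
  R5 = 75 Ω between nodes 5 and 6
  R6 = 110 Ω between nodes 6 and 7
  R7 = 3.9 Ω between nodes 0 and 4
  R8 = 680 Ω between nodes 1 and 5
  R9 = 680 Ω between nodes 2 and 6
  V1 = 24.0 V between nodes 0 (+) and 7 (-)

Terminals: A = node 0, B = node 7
Nodal analysis, taking node 7 as the 0 V reference.
Source V1 fixes V_0 = 24 V.
KCL at each unknown node (sum of currents leaving = 0; resistances in Ω):
  Node 1: (V_1 - 24)/360 + (V_1 - V_2)/1100 + (V_1 - V_5)/680 = 0
  Node 2: (V_2 - V_1)/1100 + (V_2 - V_3)/5600 + (V_2 - V_6)/680 = 0
  Node 3: (V_3 - V_2)/5600 + (V_3 - 0)/180 = 0
  Node 4: (V_4 - V_5)/3300 + (V_4 - 24)/3.9 = 0
  Node 5: (V_5 - V_4)/3300 + (V_5 - V_6)/75 + (V_5 - V_1)/680 = 0
  Node 6: (V_6 - V_5)/75 + (V_6 - 0)/110 + (V_6 - V_2)/680 = 0
Collecting terms (coefficients in siemens):
  0.005157·V_1 - 0.0009091·V_2 - 0.001471·V_5 = 0.06667
  0.002558·V_2 - 0.0009091·V_1 - 0.0001786·V_3 - 0.001471·V_6 = 0
  0.005734·V_3 - 0.0001786·V_2 = 0
  0.2567·V_4 - 0.000303·V_5 = 6.154
  0.01511·V_5 - 0.001471·V_1 - 0.000303·V_4 - 0.01333·V_6 = 0
  0.02389·V_6 - 0.001471·V_2 - 0.01333·V_5 = 0
Solving these 6 simultaneous equations (Gaussian elimination) gives:
  V_1 = 15.56 V, V_2 = 7.317 V, V_3 = 0.2279 V, V_4 = 23.98 V
  V_5 = 4.715 V, V_6 = 3.082 V
I_R7 = (V_0 - V_4)/R7 = (24 - 23.98)/3.9 = 0.005837 A
|I_R7| = 0.005837 A

Final answer: |I_R7| = 0.005837 A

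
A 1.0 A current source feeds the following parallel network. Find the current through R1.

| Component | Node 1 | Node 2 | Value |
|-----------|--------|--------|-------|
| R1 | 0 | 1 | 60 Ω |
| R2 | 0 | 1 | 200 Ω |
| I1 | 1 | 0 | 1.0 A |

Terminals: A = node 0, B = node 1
All resistors sit directly between nodes 0 and 1, so they are in parallel and share one voltage V; the full source current 1 A splits among them.
1/R_par = 1/60 + 1/200 = 0.02167 S  =>  R_par = 46.15 Ω
V = I × R_par = 1 × 46.15 = 46.15 V
I_R1 = V/R1 = 46.15/60 = 0.7692 A

Final answer: 0.7692 A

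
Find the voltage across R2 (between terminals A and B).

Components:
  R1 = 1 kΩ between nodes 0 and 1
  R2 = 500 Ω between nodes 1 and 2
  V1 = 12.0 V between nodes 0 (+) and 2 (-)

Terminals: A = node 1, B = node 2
R1 and R2 are in series across V1 (node 0 → node 1 → node 2), and the output A–B is taken across R2, so this is a voltage divider.
Series current: I = V1/(R1 + R2) = 12/(1000 + 500) = 12/1500 = 0.008 A
V_R2 = I × R2 = V1 × R2/(R1 + R2) = 12 × 500/1500 = 4 V

Final answer: 4 V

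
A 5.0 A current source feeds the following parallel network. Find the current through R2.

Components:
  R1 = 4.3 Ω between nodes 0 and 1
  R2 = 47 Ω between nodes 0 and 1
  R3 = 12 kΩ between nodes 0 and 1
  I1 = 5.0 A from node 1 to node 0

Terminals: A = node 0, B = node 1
All resistors sit directly between nodes 0 and 1, so they are in parallel and share one voltage V; the full source current 5 A splits among them.
1/R_par = 1/4.3 + 1/47 + 1/12000 = 0.2539 S  =>  R_par = 3.938 Ω
V = I × R_par = 5 × 3.938 = 19.69 V
I_R2 = V/R2 = 19.69/47 = 0.419 A

Final answer: 0.419 A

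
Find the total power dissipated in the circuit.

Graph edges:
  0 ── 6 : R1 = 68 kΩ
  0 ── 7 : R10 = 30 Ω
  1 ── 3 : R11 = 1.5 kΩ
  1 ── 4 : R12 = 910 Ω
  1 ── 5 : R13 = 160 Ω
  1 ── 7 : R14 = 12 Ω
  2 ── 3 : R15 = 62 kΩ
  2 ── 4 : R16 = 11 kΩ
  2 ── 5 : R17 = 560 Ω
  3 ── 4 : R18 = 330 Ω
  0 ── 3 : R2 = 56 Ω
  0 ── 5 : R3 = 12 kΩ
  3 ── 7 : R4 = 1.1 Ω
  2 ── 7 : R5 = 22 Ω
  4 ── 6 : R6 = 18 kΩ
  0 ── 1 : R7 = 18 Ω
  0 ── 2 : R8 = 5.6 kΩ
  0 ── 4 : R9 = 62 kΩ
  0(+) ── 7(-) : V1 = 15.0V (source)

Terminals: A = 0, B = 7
Nodal analysis, taking node 7 as the 0 V reference.
Source V1 fixes V_0 = 15 V.
KCL at each unknown node (sum of currents leaving = 0; resistances in Ω):
  Node 1: (V_1 - 15)/18 + (V_1 - V_3)/1500 + (V_1 - V_4)/910 + (V_1 - V_5)/160 + (V_1 - 0)/12 = 0
  Node 2: (V_2 - 0)/22 + (V_2 - 15)/5600 + (V_2 - V_3)/62000 + (V_2 - V_4)/11000 + (V_2 - V_5)/560 = 0
  Node 3: (V_3 - 15)/56 + (V_3 - 0)/1.1 + (V_3 - V_1)/1500 + (V_3 - V_2)/62000 + (V_3 - V_4)/330 = 0
  Node 4: (V_4 - V_6)/18000 + (V_4 - 15)/62000 + (V_4 - V_1)/910 + (V_4 - V_2)/11000 + (V_4 - V_3)/330 = 0
  Node 5: (V_5 - 15)/12000 + (V_5 - V_1)/160 + (V_5 - V_2)/560 = 0
  Node 6: (V_6 - 15)/68000 + (V_6 - V_4)/18000 = 0
Collecting terms (coefficients in siemens):
  0.1469·V_1 - 0.0006667·V_3 - 0.001099·V_4 - 0.00625·V_5 = 0.8333
  0.04753·V_2 - 0.00001613·V_3 - 0.00009091·V_4 - 0.001786·V_5 = 0.002679
  0.9307·V_3 - 0.0006667·V_1 - 0.00001613·V_2 - 0.00303·V_4 = 0.2679
  0.004292·V_4 - 0.001099·V_1 - 0.00009091·V_2 - 0.00303·V_3 - 0.00005556·V_6 = 0.0002419
  0.008119·V_5 - 0.00625·V_1 - 0.001786·V_2 = 0.00125
  0.00007026·V_6 - 0.00005556·V_4 = 0.0002206
Solving these 6 simultaneous equations (Gaussian elimination) gives:
  V_1 = 5.889 V, V_2 = 0.2381 V, V_3 = 0.298 V, V_4 = 1.839 V
  V_5 = 4.74 V, V_6 = 4.594 V
Power in each resistor, P = (ΔV)²/R:
  P_R1 = (15 - 4.594)²/68000 = 0.001592 W
  P_R2 = (15 - 0.298)²/56 = 3.86 W
  P_R3 = (15 - 4.74)²/12000 = 0.008772 W
  P_R4 = (0.298 - 0)²/1.1 = 0.08074 W
  P_R5 = (0.2381 - 0)²/22 = 0.002576 W
  P_R6 = (1.839 - 4.594)²/18000 = 0.0004215 W
  P_R7 = (15 - 5.889)²/18 = 4.611 W
  P_R8 = (15 - 0.2381)²/5600 = 0.03891 W
  P_R9 = (15 - 1.839)²/62000 = 0.002794 W
  P_R10 = (15 - 0)²/30 = 7.5 W
  P_R11 = (5.889 - 0.298)²/1500 = 0.02084 W
  P_R12 = (5.889 - 1.839)²/910 = 0.01803 W
  P_R13 = (5.889 - 4.74)²/160 = 0.008258 W
  P_R14 = (5.889 - 0)²/12 = 2.89 W
  P_R15 = (0.2381 - 0.298)²/62000 = 0.00000005797 W
  P_R16 = (0.2381 - 1.839)²/11000 = 0.0002331 W
  P_R17 = (0.2381 - 4.74)²/560 = 0.03619 W
  P_R18 = (0.298 - 1.839)²/330 = 0.007198 W
P_total = P_R1 + P_R2 + P_R3 + P_R4 + P_R5 + P_R6 + P_R7 + P_R8 + P_R9 + P_R10 + P_R11 + P_R12 + P_R13 + P_R14 + P_R15 + P_R16 + P_R17 + P_R18 = 19.09 W

Final answer: 19.09 W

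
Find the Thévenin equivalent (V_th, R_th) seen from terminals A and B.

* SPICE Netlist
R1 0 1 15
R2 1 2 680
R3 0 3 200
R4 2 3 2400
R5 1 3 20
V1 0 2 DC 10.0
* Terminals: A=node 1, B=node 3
Step 1 — V_th is the open-circuit voltage V_A - V_B (nothing connected across the terminals).
Nodal analysis, taking node 2 as the 0 V reference.
Source V1 fixes V_0 = 10 V.
KCL at each unknown node (sum of currents leaving = 0; resistances in Ω):
  Node 1: (V_1 - 10)/15 + (V_1 - 0)/680 + (V_1 - V_3)/20 = 0
  Node 3: (V_3 - 10)/200 + (V_3 - 0)/2400 + (V_3 - V_1)/20 = 0
Collecting terms (coefficients in siemens):
  0.1181·V_1 - 0.05·V_3 = 0.6667
  0.05542·V_3 - 0.05·V_1 = 0.05
Determinant D = (0.1181)(0.05542) - (-0.05)(-0.05) = 0.004047
V_1 = [(0.6667)(0.05542) - (-0.05)(0.05)]/D = 9.747 V
V_3 = [(0.1181)(0.05) - (0.6667)(-0.05)]/D = 9.697 V
V_th = V_1 - V_3 = 9.747 - 9.697 = 0.05047 V
Step 2 — R_th: zero the source — replace V1 by a short circuit (node 2 merges into node 0) — and find the resistance seen between A (node 1) and B (node 3).
Reduce the network between node 1 (A) and node 3 (B) by series/parallel combination:
  Rp1 = R1 ‖ R2 (parallel, both between nodes 0 and 1) = 1/(1/15 + 1/680) = 14.68 Ω
  Rp2 = R3 ‖ R4 (parallel, both between nodes 0 and 3) = 1/(1/200 + 1/2400) = 184.6 Ω
  Rs1 = Rp1 + Rp2 (series, joined only at node 0) = 14.68 + 184.6 = 199.3 Ω
  Rp3 = R5 ‖ Rs1 (parallel, both between nodes 1 and 3) = 1/(1/20 + 1/199.3) = 18.18 Ω
R_th = 18.18 Ω

Final answer: V_th = 0.05047 V, R_th = 18.18 Ω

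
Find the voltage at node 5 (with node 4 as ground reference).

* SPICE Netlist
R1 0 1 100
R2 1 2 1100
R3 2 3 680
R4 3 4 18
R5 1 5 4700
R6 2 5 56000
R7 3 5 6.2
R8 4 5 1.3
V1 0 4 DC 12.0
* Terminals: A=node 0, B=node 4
Nodal analysis, taking node 4 as the 0 V reference.
Source V1 fixes V_0 = 12 V.
KCL at each unknown node (sum of currents leaving = 0; resistances in Ω):
  Node 1: (V_1 - 12)/100 + (V_1 - V_2)/1100 + (V_1 - V_5)/4700 = 0
  Node 2: (V_2 - V_1)/1100 + (V_2 - V_3)/680 + (V_2 - V_5)/56000 = 0
  Node 3: (V_3 - V_2)/680 + (V_3 - 0)/18 + (V_3 - V_5)/6.2 = 0
  Node 5: (V_5 - V_1)/4700 + (V_5 - V_2)/56000 + (V_5 - V_3)/6.2 + (V_5 - 0)/1.3 = 0
Collecting terms (coefficients in siemens):
  0.01112·V_1 - 0.0009091·V_2 - 0.0002128·V_5 = 0.12
  0.002398·V_2 - 0.0009091·V_1 - 0.001471·V_3 - 0.00001786·V_5 = 0
  0.2183·V_3 - 0.001471·V_2 - 0.1613·V_5 = 0
  0.9308·V_5 - 0.0002128·V_1 - 0.00001786·V_2 - 0.1613·V_3 = 0
Solving these 4 simultaneous equations (Gaussian elimination) gives:
  V_1 = 11.14 V, V_2 = 4.244 V, V_3 = 0.03501 V, V_5 = 0.008695 V
The requested potential is V_5 = 0.008695 V.

Final answer: V_5 = 0.008695 V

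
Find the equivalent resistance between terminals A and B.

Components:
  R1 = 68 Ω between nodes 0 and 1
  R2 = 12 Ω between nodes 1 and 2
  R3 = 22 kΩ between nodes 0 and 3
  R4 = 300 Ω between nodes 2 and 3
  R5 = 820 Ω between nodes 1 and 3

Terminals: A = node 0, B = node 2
The network is not a plain series/parallel combination. Inject a 1 A test current into terminal A (node 0) and return it from terminal B (node 2); then R_eq = V_A / (1 A).
Nodal analysis, taking node 2 as the 0 V reference.
Current source I_test pushes 1 A into node 0 and draws it out of node 2.
KCL at each unknown node (sum of currents leaving = 0; resistances in Ω):
  Node 0: (V_0 - V_1)/68 + (V_0 - V_3)/22000 - 1 = 0
  Node 1: (V_1 - V_0)/68 + (V_1 - 0)/12 + (V_1 - V_3)/820 = 0
  Node 3: (V_3 - V_0)/22000 + (V_3 - V_1)/820 + (V_3 - 0)/300 = 0
Collecting terms (coefficients in siemens):
  0.01475·V_0 - 0.01471·V_1 - 0.00004545·V_3 = 1
  0.09926·V_1 - 0.01471·V_0 - 0.00122·V_3 = 0
  0.004598·V_3 - 0.00004545·V_0 - 0.00122·V_1 = 0
Solving these 3 simultaneous equations (Gaussian elimination) gives:
  V_0 = 79.61 V, V_1 = 11.84 V, V_3 = 3.928 V
R_eq = V_0 / 1 A = 79.61 Ω

Final answer: 79.61 Ω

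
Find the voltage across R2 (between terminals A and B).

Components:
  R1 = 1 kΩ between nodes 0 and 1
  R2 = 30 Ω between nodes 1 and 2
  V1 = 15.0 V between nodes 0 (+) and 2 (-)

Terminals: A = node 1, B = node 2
R1 and R2 are in series across V1 (node 0 → node 1 → node 2), and the output A–B is taken across R2, so this is a voltage divider.
Series current: I = V1/(R1 + R2) = 15/(1000 + 30) = 15/1030 = 0.01456 A
V_R2 = I × R2 = V1 × R2/(R1 + R2) = 15 × 30/1030 = 0.4369 V

Final answer: 0.4369 V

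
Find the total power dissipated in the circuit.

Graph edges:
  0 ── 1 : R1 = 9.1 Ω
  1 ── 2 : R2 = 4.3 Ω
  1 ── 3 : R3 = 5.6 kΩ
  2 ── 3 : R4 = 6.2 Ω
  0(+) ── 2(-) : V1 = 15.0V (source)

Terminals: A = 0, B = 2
Nodal analysis, taking node 2 as the 0 V reference.
Source V1 fixes V_0 = 15 V.
KCL at each unknown node (sum of currents leaving = 0; resistances in Ω):
  Node 1: (V_1 - 15)/9.1 + (V_1 - 0)/4.3 + (V_1 - V_3)/5600 = 0
  Node 3: (V_3 - V_1)/5600 + (V_3 - 0)/6.2 = 0
Collecting terms (coefficients in siemens):
  0.3426·V_1 - 0.0001786·V_3 = 1.648
  0.1615·V_3 - 0.0001786·V_1 = 0
Determinant D = (0.3426)(0.1615) - (-0.0001786)(-0.0001786) = 0.05532
V_1 = [(1.648)(0.1615) - (-0.0001786)(0)]/D = 4.811 V
V_3 = [(0.3426)(0) - (1.648)(-0.0001786)]/D = 0.00532 V
Power in each resistor, P = (ΔV)²/R:
  P_R1 = (15 - 4.811)²/9.1 = 11.41 W
  P_R2 = (4.811 - 0)²/4.3 = 5.383 W
  P_R3 = (4.811 - 0.00532)²/5600 = 0.004124 W
  P_R4 = (0 - 0.00532)²/6.2 = 0.000004566 W
P_total = P_R1 + P_R2 + P_R3 + P_R4 = 16.8 W

Final answer: 16.8 W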